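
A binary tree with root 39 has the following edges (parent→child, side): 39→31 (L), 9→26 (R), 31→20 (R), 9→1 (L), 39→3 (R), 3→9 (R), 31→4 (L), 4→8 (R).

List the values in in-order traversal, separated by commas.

In-order visits the left subtree, then the node, then the right subtree.
At 39: go left to 31.
  At 31: go left to 4.
    At 4: no left child.
    Visit 4.
    At 4: go right to 8.
      8 is a leaf — visit 8.
  Visit 31.
  At 31: go right to 20.
    20 is a leaf — visit 20.
Visit 39.
At 39: go right to 3.
  At 3: no left child.
  Visit 3.
  At 3: go right to 9.
    At 9: go left to 1.
      1 is a leaf — visit 1.
    Visit 9.
    At 9: go right to 26.
      26 is a leaf — visit 26.

4, 8, 31, 20, 39, 3, 1, 9, 26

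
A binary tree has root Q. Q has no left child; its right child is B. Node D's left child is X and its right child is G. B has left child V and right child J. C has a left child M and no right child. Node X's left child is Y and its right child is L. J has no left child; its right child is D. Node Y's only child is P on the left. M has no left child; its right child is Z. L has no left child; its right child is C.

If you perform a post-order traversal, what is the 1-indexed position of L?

7

Post-order visits the left subtree, then the right subtree, then the node.
At Q: no left child.
At Q: go right to B.
  At B: go left to V.
    V is a leaf — visit V.
  At B: go right to J.
    At J: no left child.
    At J: go right to D.
      At D: go left to X.
        At X: go left to Y.
          At Y: go left to P.
            P is a leaf — visit P.
          At Y: no right child.
          Visit Y.
        At X: go right to L.
          At L: no left child.
          At L: go right to C.
            At C: go left to M.
              At M: no left child.
              At M: go right to Z.
                Z is a leaf — visit Z.
              Visit M.
            At C: no right child.
            Visit C.
          Visit L.
        Visit X.
      At D: go right to G.
        G is a leaf — visit G.
      Visit D.
    Visit J.
  Visit B.
Visit Q.
Full post-order sequence: V, P, Y, Z, M, C, L, X, G, D, J, B, Q.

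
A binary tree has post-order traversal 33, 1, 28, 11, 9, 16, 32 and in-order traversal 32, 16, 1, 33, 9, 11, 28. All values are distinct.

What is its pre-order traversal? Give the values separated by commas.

32, 16, 9, 1, 33, 11, 28

The last element of post-order is the root; it splits in-order into left and right subtrees.
Root 32: left subtree has 0 nodes { }, right has 6 {16, 1, 33, 9, 11, 28}.
  Root 16: left subtree has 0 nodes { }, right has 5 {1, 33, 9, 11, 28}.
    Root 9: left subtree has 2 nodes {1, 33}, right has 2 {11, 28}.
      Root 1: left subtree has 0 nodes { }, right has 1 {33}.
      Root 11: left subtree has 0 nodes { }, right has 1 {28}.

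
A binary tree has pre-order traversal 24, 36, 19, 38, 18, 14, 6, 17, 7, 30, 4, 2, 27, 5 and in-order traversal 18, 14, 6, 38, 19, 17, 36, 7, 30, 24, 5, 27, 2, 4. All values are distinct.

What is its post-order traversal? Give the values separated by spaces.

6 14 18 38 17 19 30 7 36 5 27 2 4 24

The first element of pre-order is the root; it splits in-order into left and right subtrees.
Root 24: left subtree has 9 nodes {18, 14, 6, 38, 19, 17, 36, 7, 30}, right has 4 {5, 27, 2, 4}.
  Root 36: left subtree has 6 nodes {18, 14, 6, 38, 19, 17}, right has 2 {7, 30}.
    Root 19: left subtree has 4 nodes {18, 14, 6, 38}, right has 1 {17}.
      Root 38: left subtree has 3 nodes {18, 14, 6}, right has 0 { }.
        Root 18: left subtree has 0 nodes { }, right has 2 {14, 6}.
          Root 14: left subtree has 0 nodes { }, right has 1 {6}.
    Root 7: left subtree has 0 nodes { }, right has 1 {30}.
  Root 4: left subtree has 3 nodes {5, 27, 2}, right has 0 { }.
    Root 2: left subtree has 2 nodes {5, 27}, right has 0 { }.
      Root 27: left subtree has 1 node {5}, right has 0 { }.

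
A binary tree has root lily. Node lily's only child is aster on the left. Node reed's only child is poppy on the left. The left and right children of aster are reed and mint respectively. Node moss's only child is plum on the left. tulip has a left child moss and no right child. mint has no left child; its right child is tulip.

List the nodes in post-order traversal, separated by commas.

Post-order visits the left subtree, then the right subtree, then the node.
At lily: go left to aster.
  At aster: go left to reed.
    At reed: go left to poppy.
      poppy is a leaf — visit poppy.
    At reed: no right child.
    Visit reed.
  At aster: go right to mint.
    At mint: no left child.
    At mint: go right to tulip.
      At tulip: go left to moss.
        At moss: go left to plum.
          plum is a leaf — visit plum.
        At moss: no right child.
        Visit moss.
      At tulip: no right child.
      Visit tulip.
    Visit mint.
  Visit aster.
At lily: no right child.
Visit lily.

poppy, reed, plum, moss, tulip, mint, aster, lily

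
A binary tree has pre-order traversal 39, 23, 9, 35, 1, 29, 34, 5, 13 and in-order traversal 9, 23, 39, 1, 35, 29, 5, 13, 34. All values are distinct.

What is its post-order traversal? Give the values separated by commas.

9, 23, 1, 13, 5, 34, 29, 35, 39

The first element of pre-order is the root; it splits in-order into left and right subtrees.
Root 39: left subtree has 2 nodes {9, 23}, right has 6 {1, 35, 29, 5, 13, 34}.
  Root 23: left subtree has 1 node {9}, right has 0 { }.
  Root 35: left subtree has 1 node {1}, right has 4 {29, 5, 13, 34}.
    Root 29: left subtree has 0 nodes { }, right has 3 {5, 13, 34}.
      Root 34: left subtree has 2 nodes {5, 13}, right has 0 { }.
        Root 5: left subtree has 0 nodes { }, right has 1 {13}.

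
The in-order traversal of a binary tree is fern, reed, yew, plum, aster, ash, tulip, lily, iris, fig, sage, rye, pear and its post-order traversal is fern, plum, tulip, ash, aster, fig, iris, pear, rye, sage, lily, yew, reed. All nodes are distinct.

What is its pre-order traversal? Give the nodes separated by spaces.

The last element of post-order is the root; it splits in-order into left and right subtrees.
Root reed: left subtree has 1 node {fern}, right has 11 {yew, plum, aster, ash, tulip, lily, iris, fig, sage, rye, pear}.
  Root yew: left subtree has 0 nodes { }, right has 10 {plum, aster, ash, tulip, lily, iris, fig, sage, rye, pear}.
    Root lily: left subtree has 4 nodes {plum, aster, ash, tulip}, right has 5 {iris, fig, sage, rye, pear}.
      Root aster: left subtree has 1 node {plum}, right has 2 {ash, tulip}.
        Root ash: left subtree has 0 nodes { }, right has 1 {tulip}.
      Root sage: left subtree has 2 nodes {iris, fig}, right has 2 {rye, pear}.
        Root iris: left subtree has 0 nodes { }, right has 1 {fig}.
        Root rye: left subtree has 0 nodes { }, right has 1 {pear}.

reed fern yew lily aster plum ash tulip sage iris fig rye pear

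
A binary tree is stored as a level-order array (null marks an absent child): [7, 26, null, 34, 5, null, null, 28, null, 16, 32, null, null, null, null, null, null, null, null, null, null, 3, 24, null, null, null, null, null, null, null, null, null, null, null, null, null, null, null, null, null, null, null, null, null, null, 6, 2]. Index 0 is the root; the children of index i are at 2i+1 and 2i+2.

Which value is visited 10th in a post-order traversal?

Post-order visits the left subtree, then the right subtree, then the node.
At 7: go left to 26.
  At 26: go left to 34.
    At 34: go left to 28.
      28 is a leaf — visit 28.
    At 34: no right child.
    Visit 34.
  At 26: go right to 5.
    At 5: go left to 16.
      16 is a leaf — visit 16.
    At 5: go right to 32.
      At 32: go left to 3.
        3 is a leaf — visit 3.
      At 32: go right to 24.
        At 24: go left to 6.
          6 is a leaf — visit 6.
        At 24: go right to 2.
          2 is a leaf — visit 2.
        Visit 24.
      Visit 32.
    Visit 5.
  Visit 26.
At 7: no right child.
Visit 7.
Full post-order sequence: 28, 34, 16, 3, 6, 2, 24, 32, 5, 26, 7.

26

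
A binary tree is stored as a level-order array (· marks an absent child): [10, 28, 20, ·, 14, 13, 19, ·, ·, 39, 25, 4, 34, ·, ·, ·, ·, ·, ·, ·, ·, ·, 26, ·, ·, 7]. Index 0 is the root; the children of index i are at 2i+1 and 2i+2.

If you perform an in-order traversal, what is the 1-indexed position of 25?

4

In-order visits the left subtree, then the node, then the right subtree.
At 10: go left to 28.
  At 28: no left child.
  Visit 28.
  At 28: go right to 14.
    At 14: go left to 39.
      39 is a leaf — visit 39.
    Visit 14.
    At 14: go right to 25.
      At 25: no left child.
      Visit 25.
      At 25: go right to 26.
        26 is a leaf — visit 26.
Visit 10.
At 10: go right to 20.
  At 20: go left to 13.
    At 13: go left to 4.
      4 is a leaf — visit 4.
    Visit 13.
    At 13: go right to 34.
      At 34: go left to 7.
        7 is a leaf — visit 7.
      Visit 34.
      At 34: no right child.
  Visit 20.
  At 20: go right to 19.
    19 is a leaf — visit 19.
Full in-order sequence: 28, 39, 14, 25, 26, 10, 4, 13, 7, 34, 20, 19.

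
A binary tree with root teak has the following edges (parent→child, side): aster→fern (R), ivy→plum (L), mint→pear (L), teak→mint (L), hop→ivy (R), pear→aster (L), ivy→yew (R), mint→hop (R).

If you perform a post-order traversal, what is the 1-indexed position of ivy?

6

Post-order visits the left subtree, then the right subtree, then the node.
At teak: go left to mint.
  At mint: go left to pear.
    At pear: go left to aster.
      At aster: no left child.
      At aster: go right to fern.
        fern is a leaf — visit fern.
      Visit aster.
    At pear: no right child.
    Visit pear.
  At mint: go right to hop.
    At hop: no left child.
    At hop: go right to ivy.
      At ivy: go left to plum.
        plum is a leaf — visit plum.
      At ivy: go right to yew.
        yew is a leaf — visit yew.
      Visit ivy.
    Visit hop.
  Visit mint.
At teak: no right child.
Visit teak.
Full post-order sequence: fern, aster, pear, plum, yew, ivy, hop, mint, teak.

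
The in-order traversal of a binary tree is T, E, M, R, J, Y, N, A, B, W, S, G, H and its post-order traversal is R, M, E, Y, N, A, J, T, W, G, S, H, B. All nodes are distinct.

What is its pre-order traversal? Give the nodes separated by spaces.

B T J E M R A N Y H S W G

The last element of post-order is the root; it splits in-order into left and right subtrees.
Root B: left subtree has 8 nodes {T, E, M, R, J, Y, N, A}, right has 4 {W, S, G, H}.
  Root T: left subtree has 0 nodes { }, right has 7 {E, M, R, J, Y, N, A}.
    Root J: left subtree has 3 nodes {E, M, R}, right has 3 {Y, N, A}.
      Root E: left subtree has 0 nodes { }, right has 2 {M, R}.
        Root M: left subtree has 0 nodes { }, right has 1 {R}.
      Root A: left subtree has 2 nodes {Y, N}, right has 0 { }.
        Root N: left subtree has 1 node {Y}, right has 0 { }.
  Root H: left subtree has 3 nodes {W, S, G}, right has 0 { }.
    Root S: left subtree has 1 node {W}, right has 1 {G}.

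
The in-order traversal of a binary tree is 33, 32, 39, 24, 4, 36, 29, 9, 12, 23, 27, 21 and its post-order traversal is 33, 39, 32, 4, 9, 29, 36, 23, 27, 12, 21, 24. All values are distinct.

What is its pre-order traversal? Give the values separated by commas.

24, 32, 33, 39, 21, 12, 36, 4, 29, 9, 27, 23

The last element of post-order is the root; it splits in-order into left and right subtrees.
Root 24: left subtree has 3 nodes {33, 32, 39}, right has 8 {4, 36, 29, 9, 12, 23, 27, 21}.
  Root 32: left subtree has 1 node {33}, right has 1 {39}.
  Root 21: left subtree has 7 nodes {4, 36, 29, 9, 12, 23, 27}, right has 0 { }.
    Root 12: left subtree has 4 nodes {4, 36, 29, 9}, right has 2 {23, 27}.
      Root 36: left subtree has 1 node {4}, right has 2 {29, 9}.
        Root 29: left subtree has 0 nodes { }, right has 1 {9}.
      Root 27: left subtree has 1 node {23}, right has 0 { }.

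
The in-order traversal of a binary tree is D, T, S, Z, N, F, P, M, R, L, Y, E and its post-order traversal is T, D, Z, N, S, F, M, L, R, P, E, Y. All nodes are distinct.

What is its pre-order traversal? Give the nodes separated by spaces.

The last element of post-order is the root; it splits in-order into left and right subtrees.
Root Y: left subtree has 10 nodes {D, T, S, Z, N, F, P, M, R, L}, right has 1 {E}.
  Root P: left subtree has 6 nodes {D, T, S, Z, N, F}, right has 3 {M, R, L}.
    Root F: left subtree has 5 nodes {D, T, S, Z, N}, right has 0 { }.
      Root S: left subtree has 2 nodes {D, T}, right has 2 {Z, N}.
        Root D: left subtree has 0 nodes { }, right has 1 {T}.
        Root N: left subtree has 1 node {Z}, right has 0 { }.
    Root R: left subtree has 1 node {M}, right has 1 {L}.

Y P F S D T N Z R M L E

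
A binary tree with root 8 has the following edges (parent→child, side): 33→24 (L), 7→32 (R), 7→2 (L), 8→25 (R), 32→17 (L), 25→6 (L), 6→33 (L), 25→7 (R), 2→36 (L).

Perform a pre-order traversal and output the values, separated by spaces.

8 25 6 33 24 7 2 36 32 17

Pre-order visits the node, then its left subtree, then its right subtree.
Visit 8.
At 8: no left child.
At 8: go right to 25.
  Visit 25.
  At 25: go left to 6.
    Visit 6.
    At 6: go left to 33.
      Visit 33.
      At 33: go left to 24.
        24 is a leaf — visit 24.
      At 33: no right child.
    At 6: no right child.
  At 25: go right to 7.
    Visit 7.
    At 7: go left to 2.
      Visit 2.
      At 2: go left to 36.
        36 is a leaf — visit 36.
      At 2: no right child.
    At 7: go right to 32.
      Visit 32.
      At 32: go left to 17.
        17 is a leaf — visit 17.
      At 32: no right child.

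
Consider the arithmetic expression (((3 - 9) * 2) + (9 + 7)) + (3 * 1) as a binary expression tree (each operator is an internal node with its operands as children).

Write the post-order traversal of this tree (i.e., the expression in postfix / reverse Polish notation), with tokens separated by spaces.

Post-order on an expression tree gives postfix notation: for each operator, emit left operand, right operand, then the operator.

3 9 - 2 * 9 7 + + 3 1 * +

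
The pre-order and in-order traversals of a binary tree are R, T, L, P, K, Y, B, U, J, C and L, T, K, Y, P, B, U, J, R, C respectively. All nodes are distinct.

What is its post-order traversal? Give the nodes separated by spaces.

L Y K J U B P T C R

The first element of pre-order is the root; it splits in-order into left and right subtrees.
Root R: left subtree has 8 nodes {L, T, K, Y, P, B, U, J}, right has 1 {C}.
  Root T: left subtree has 1 node {L}, right has 6 {K, Y, P, B, U, J}.
    Root P: left subtree has 2 nodes {K, Y}, right has 3 {B, U, J}.
      Root K: left subtree has 0 nodes { }, right has 1 {Y}.
      Root B: left subtree has 0 nodes { }, right has 2 {U, J}.
        Root U: left subtree has 0 nodes { }, right has 1 {J}.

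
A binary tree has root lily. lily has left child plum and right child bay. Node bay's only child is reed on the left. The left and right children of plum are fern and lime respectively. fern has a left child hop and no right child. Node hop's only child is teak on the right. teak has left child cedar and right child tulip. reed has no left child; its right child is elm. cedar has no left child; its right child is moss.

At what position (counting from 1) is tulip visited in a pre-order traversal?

8

Pre-order visits the node, then its left subtree, then its right subtree.
Visit lily.
At lily: go left to plum.
  Visit plum.
  At plum: go left to fern.
    Visit fern.
    At fern: go left to hop.
      Visit hop.
      At hop: no left child.
      At hop: go right to teak.
        Visit teak.
        At teak: go left to cedar.
          Visit cedar.
          At cedar: no left child.
          At cedar: go right to moss.
            moss is a leaf — visit moss.
        At teak: go right to tulip.
          tulip is a leaf — visit tulip.
    At fern: no right child.
  At plum: go right to lime.
    lime is a leaf — visit lime.
At lily: go right to bay.
  Visit bay.
  At bay: go left to reed.
    Visit reed.
    At reed: no left child.
    At reed: go right to elm.
      elm is a leaf — visit elm.
  At bay: no right child.
Full pre-order sequence: lily, plum, fern, hop, teak, cedar, moss, tulip, lime, bay, reed, elm.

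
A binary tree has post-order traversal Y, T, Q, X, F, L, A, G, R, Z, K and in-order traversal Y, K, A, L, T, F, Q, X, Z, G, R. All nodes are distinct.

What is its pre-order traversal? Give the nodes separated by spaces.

The last element of post-order is the root; it splits in-order into left and right subtrees.
Root K: left subtree has 1 node {Y}, right has 9 {A, L, T, F, Q, X, Z, G, R}.
  Root Z: left subtree has 6 nodes {A, L, T, F, Q, X}, right has 2 {G, R}.
    Root A: left subtree has 0 nodes { }, right has 5 {L, T, F, Q, X}.
      Root L: left subtree has 0 nodes { }, right has 4 {T, F, Q, X}.
        Root F: left subtree has 1 node {T}, right has 2 {Q, X}.
          Root X: left subtree has 1 node {Q}, right has 0 { }.
    Root R: left subtree has 1 node {G}, right has 0 { }.

K Y Z A L F T X Q R G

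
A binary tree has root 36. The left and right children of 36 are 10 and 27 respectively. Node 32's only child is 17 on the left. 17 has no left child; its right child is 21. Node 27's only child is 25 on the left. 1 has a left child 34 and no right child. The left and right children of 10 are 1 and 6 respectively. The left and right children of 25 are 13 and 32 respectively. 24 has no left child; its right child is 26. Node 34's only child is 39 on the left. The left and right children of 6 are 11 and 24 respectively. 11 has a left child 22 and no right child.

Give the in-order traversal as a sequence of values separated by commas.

In-order visits the left subtree, then the node, then the right subtree.
At 36: go left to 10.
  At 10: go left to 1.
    At 1: go left to 34.
      At 34: go left to 39.
        39 is a leaf — visit 39.
      Visit 34.
      At 34: no right child.
    Visit 1.
    At 1: no right child.
  Visit 10.
  At 10: go right to 6.
    At 6: go left to 11.
      At 11: go left to 22.
        22 is a leaf — visit 22.
      Visit 11.
      At 11: no right child.
    Visit 6.
    At 6: go right to 24.
      At 24: no left child.
      Visit 24.
      At 24: go right to 26.
        26 is a leaf — visit 26.
Visit 36.
At 36: go right to 27.
  At 27: go left to 25.
    At 25: go left to 13.
      13 is a leaf — visit 13.
    Visit 25.
    At 25: go right to 32.
      At 32: go left to 17.
        At 17: no left child.
        Visit 17.
        At 17: go right to 21.
          21 is a leaf — visit 21.
      Visit 32.
      At 32: no right child.
  Visit 27.
  At 27: no right child.

39, 34, 1, 10, 22, 11, 6, 24, 26, 36, 13, 25, 17, 21, 32, 27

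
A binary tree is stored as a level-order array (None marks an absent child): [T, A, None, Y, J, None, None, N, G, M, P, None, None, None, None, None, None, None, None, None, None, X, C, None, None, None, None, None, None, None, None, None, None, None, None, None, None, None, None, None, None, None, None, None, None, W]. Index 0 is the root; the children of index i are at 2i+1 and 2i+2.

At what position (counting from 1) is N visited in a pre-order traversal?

Pre-order visits the node, then its left subtree, then its right subtree.
Visit T.
At T: go left to A.
  Visit A.
  At A: go left to Y.
    Visit Y.
    At Y: go left to N.
      N is a leaf — visit N.
    At Y: go right to G.
      G is a leaf — visit G.
  At A: go right to J.
    Visit J.
    At J: go left to M.
      M is a leaf — visit M.
    At J: go right to P.
      Visit P.
      At P: go left to X.
        X is a leaf — visit X.
      At P: go right to C.
        Visit C.
        At C: go left to W.
          W is a leaf — visit W.
        At C: no right child.
At T: no right child.
Full pre-order sequence: T, A, Y, N, G, J, M, P, X, C, W.

4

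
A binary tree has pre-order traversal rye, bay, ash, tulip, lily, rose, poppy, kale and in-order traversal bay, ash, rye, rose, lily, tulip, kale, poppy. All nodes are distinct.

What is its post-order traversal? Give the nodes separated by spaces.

ash bay rose lily kale poppy tulip rye

The first element of pre-order is the root; it splits in-order into left and right subtrees.
Root rye: left subtree has 2 nodes {bay, ash}, right has 5 {rose, lily, tulip, kale, poppy}.
  Root bay: left subtree has 0 nodes { }, right has 1 {ash}.
  Root tulip: left subtree has 2 nodes {rose, lily}, right has 2 {kale, poppy}.
    Root lily: left subtree has 1 node {rose}, right has 0 { }.
    Root poppy: left subtree has 1 node {kale}, right has 0 { }.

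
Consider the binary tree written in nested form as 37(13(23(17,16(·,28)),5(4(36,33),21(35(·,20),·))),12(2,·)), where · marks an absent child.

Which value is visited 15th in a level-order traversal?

Level-order visits nodes level by level from the root, left to right within each level.
Level 0: 37
Level 1: 13, 12
Level 2: 23, 5, 2
Level 3: 17, 16, 4, 21
Level 4: 28, 36, 33, 35
Level 5: 20
Full level-order sequence: 37, 13, 12, 23, 5, 2, 17, 16, 4, 21, 28, 36, 33, 35, 20.

20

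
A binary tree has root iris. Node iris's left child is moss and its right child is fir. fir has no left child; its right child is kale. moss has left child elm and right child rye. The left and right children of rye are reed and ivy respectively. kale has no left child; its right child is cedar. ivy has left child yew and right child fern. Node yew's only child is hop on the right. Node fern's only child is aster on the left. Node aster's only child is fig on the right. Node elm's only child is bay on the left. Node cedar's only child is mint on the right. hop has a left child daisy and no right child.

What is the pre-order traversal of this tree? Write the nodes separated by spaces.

Pre-order visits the node, then its left subtree, then its right subtree.
Visit iris.
At iris: go left to moss.
  Visit moss.
  At moss: go left to elm.
    Visit elm.
    At elm: go left to bay.
      bay is a leaf — visit bay.
    At elm: no right child.
  At moss: go right to rye.
    Visit rye.
    At rye: go left to reed.
      reed is a leaf — visit reed.
    At rye: go right to ivy.
      Visit ivy.
      At ivy: go left to yew.
        Visit yew.
        At yew: no left child.
        At yew: go right to hop.
          Visit hop.
          At hop: go left to daisy.
            daisy is a leaf — visit daisy.
          At hop: no right child.
      At ivy: go right to fern.
        Visit fern.
        At fern: go left to aster.
          Visit aster.
          At aster: no left child.
          At aster: go right to fig.
            fig is a leaf — visit fig.
        At fern: no right child.
At iris: go right to fir.
  Visit fir.
  At fir: no left child.
  At fir: go right to kale.
    Visit kale.
    At kale: no left child.
    At kale: go right to cedar.
      Visit cedar.
      At cedar: no left child.
      At cedar: go right to mint.
        mint is a leaf — visit mint.

iris moss elm bay rye reed ivy yew hop daisy fern aster fig fir kale cedar mint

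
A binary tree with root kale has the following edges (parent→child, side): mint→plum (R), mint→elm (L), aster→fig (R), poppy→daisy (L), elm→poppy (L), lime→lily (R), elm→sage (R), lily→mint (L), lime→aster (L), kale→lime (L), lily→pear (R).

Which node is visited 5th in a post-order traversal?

sage

Post-order visits the left subtree, then the right subtree, then the node.
At kale: go left to lime.
  At lime: go left to aster.
    At aster: no left child.
    At aster: go right to fig.
      fig is a leaf — visit fig.
    Visit aster.
  At lime: go right to lily.
    At lily: go left to mint.
      At mint: go left to elm.
        At elm: go left to poppy.
          At poppy: go left to daisy.
            daisy is a leaf — visit daisy.
          At poppy: no right child.
          Visit poppy.
        At elm: go right to sage.
          sage is a leaf — visit sage.
        Visit elm.
      At mint: go right to plum.
        plum is a leaf — visit plum.
      Visit mint.
    At lily: go right to pear.
      pear is a leaf — visit pear.
    Visit lily.
  Visit lime.
At kale: no right child.
Visit kale.
Full post-order sequence: fig, aster, daisy, poppy, sage, elm, plum, mint, pear, lily, lime, kale.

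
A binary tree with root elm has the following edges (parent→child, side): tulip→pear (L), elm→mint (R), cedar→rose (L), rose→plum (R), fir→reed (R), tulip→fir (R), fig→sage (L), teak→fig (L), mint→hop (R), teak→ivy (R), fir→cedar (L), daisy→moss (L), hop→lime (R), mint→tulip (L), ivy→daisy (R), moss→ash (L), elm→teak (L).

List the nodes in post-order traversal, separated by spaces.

sage fig ash moss daisy ivy teak pear plum rose cedar reed fir tulip lime hop mint elm

Post-order visits the left subtree, then the right subtree, then the node.
At elm: go left to teak.
  At teak: go left to fig.
    At fig: go left to sage.
      sage is a leaf — visit sage.
    At fig: no right child.
    Visit fig.
  At teak: go right to ivy.
    At ivy: no left child.
    At ivy: go right to daisy.
      At daisy: go left to moss.
        At moss: go left to ash.
          ash is a leaf — visit ash.
        At moss: no right child.
        Visit moss.
      At daisy: no right child.
      Visit daisy.
    Visit ivy.
  Visit teak.
At elm: go right to mint.
  At mint: go left to tulip.
    At tulip: go left to pear.
      pear is a leaf — visit pear.
    At tulip: go right to fir.
      At fir: go left to cedar.
        At cedar: go left to rose.
          At rose: no left child.
          At rose: go right to plum.
            plum is a leaf — visit plum.
          Visit rose.
        At cedar: no right child.
        Visit cedar.
      At fir: go right to reed.
        reed is a leaf — visit reed.
      Visit fir.
    Visit tulip.
  At mint: go right to hop.
    At hop: no left child.
    At hop: go right to lime.
      lime is a leaf — visit lime.
    Visit hop.
  Visit mint.
Visit elm.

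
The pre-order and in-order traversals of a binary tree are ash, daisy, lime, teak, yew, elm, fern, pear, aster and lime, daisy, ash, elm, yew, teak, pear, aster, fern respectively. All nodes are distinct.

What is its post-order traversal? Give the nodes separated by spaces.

The first element of pre-order is the root; it splits in-order into left and right subtrees.
Root ash: left subtree has 2 nodes {lime, daisy}, right has 6 {elm, yew, teak, pear, aster, fern}.
  Root daisy: left subtree has 1 node {lime}, right has 0 { }.
  Root teak: left subtree has 2 nodes {elm, yew}, right has 3 {pear, aster, fern}.
    Root yew: left subtree has 1 node {elm}, right has 0 { }.
    Root fern: left subtree has 2 nodes {pear, aster}, right has 0 { }.
      Root pear: left subtree has 0 nodes { }, right has 1 {aster}.

lime daisy elm yew aster pear fern teak ash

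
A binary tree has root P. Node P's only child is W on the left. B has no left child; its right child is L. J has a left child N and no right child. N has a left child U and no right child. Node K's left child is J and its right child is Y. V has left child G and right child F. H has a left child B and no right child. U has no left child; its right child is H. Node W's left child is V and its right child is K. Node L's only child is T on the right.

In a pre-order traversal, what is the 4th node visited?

Pre-order visits the node, then its left subtree, then its right subtree.
Visit P.
At P: go left to W.
  Visit W.
  At W: go left to V.
    Visit V.
    At V: go left to G.
      G is a leaf — visit G.
    At V: go right to F.
      F is a leaf — visit F.
  At W: go right to K.
    Visit K.
    At K: go left to J.
      Visit J.
      At J: go left to N.
        Visit N.
        At N: go left to U.
          Visit U.
          At U: no left child.
          At U: go right to H.
            Visit H.
            At H: go left to B.
              Visit B.
              At B: no left child.
              At B: go right to L.
                Visit L.
                At L: no left child.
                At L: go right to T.
                  T is a leaf — visit T.
            At H: no right child.
        At N: no right child.
      At J: no right child.
    At K: go right to Y.
      Y is a leaf — visit Y.
At P: no right child.
Full pre-order sequence: P, W, V, G, F, K, J, N, U, H, B, L, T, Y.

G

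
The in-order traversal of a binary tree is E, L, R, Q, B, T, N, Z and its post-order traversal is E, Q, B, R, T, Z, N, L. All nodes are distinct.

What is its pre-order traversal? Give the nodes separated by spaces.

The last element of post-order is the root; it splits in-order into left and right subtrees.
Root L: left subtree has 1 node {E}, right has 6 {R, Q, B, T, N, Z}.
  Root N: left subtree has 4 nodes {R, Q, B, T}, right has 1 {Z}.
    Root T: left subtree has 3 nodes {R, Q, B}, right has 0 { }.
      Root R: left subtree has 0 nodes { }, right has 2 {Q, B}.
        Root B: left subtree has 1 node {Q}, right has 0 { }.

L E N T R B Q Z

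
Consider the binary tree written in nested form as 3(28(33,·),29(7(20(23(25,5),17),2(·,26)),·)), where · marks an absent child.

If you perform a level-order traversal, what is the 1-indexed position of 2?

Level-order visits nodes level by level from the root, left to right within each level.
Level 0: 3
Level 1: 28, 29
Level 2: 33, 7
Level 3: 20, 2
Level 4: 23, 17, 26
Level 5: 25, 5
Full level-order sequence: 3, 28, 29, 33, 7, 20, 2, 23, 17, 26, 25, 5.

7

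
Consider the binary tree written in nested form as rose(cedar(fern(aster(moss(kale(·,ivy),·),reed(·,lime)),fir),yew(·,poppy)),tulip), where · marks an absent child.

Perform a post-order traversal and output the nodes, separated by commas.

Post-order visits the left subtree, then the right subtree, then the node.
At rose: go left to cedar.
  At cedar: go left to fern.
    At fern: go left to aster.
      At aster: go left to moss.
        At moss: go left to kale.
          At kale: no left child.
          At kale: go right to ivy.
            ivy is a leaf — visit ivy.
          Visit kale.
        At moss: no right child.
        Visit moss.
      At aster: go right to reed.
        At reed: no left child.
        At reed: go right to lime.
          lime is a leaf — visit lime.
        Visit reed.
      Visit aster.
    At fern: go right to fir.
      fir is a leaf — visit fir.
    Visit fern.
  At cedar: go right to yew.
    At yew: no left child.
    At yew: go right to poppy.
      poppy is a leaf — visit poppy.
    Visit yew.
  Visit cedar.
At rose: go right to tulip.
  tulip is a leaf — visit tulip.
Visit rose.

ivy, kale, moss, lime, reed, aster, fir, fern, poppy, yew, cedar, tulip, rose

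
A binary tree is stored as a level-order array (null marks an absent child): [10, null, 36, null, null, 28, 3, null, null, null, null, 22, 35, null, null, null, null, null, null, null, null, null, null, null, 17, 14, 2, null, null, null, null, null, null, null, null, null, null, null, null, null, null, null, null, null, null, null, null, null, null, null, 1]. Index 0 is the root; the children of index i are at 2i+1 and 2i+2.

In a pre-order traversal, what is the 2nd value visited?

36

Pre-order visits the node, then its left subtree, then its right subtree.
Visit 10.
At 10: no left child.
At 10: go right to 36.
  Visit 36.
  At 36: go left to 28.
    Visit 28.
    At 28: go left to 22.
      Visit 22.
      At 22: no left child.
      At 22: go right to 17.
        Visit 17.
        At 17: no left child.
        At 17: go right to 1.
          1 is a leaf — visit 1.
    At 28: go right to 35.
      Visit 35.
      At 35: go left to 14.
        14 is a leaf — visit 14.
      At 35: go right to 2.
        2 is a leaf — visit 2.
  At 36: go right to 3.
    3 is a leaf — visit 3.
Full pre-order sequence: 10, 36, 28, 22, 17, 1, 35, 14, 2, 3.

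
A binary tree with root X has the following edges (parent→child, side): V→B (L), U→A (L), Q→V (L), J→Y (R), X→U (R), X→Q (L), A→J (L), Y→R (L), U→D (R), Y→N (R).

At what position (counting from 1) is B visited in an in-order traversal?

In-order visits the left subtree, then the node, then the right subtree.
At X: go left to Q.
  At Q: go left to V.
    At V: go left to B.
      B is a leaf — visit B.
    Visit V.
    At V: no right child.
  Visit Q.
  At Q: no right child.
Visit X.
At X: go right to U.
  At U: go left to A.
    At A: go left to J.
      At J: no left child.
      Visit J.
      At J: go right to Y.
        At Y: go left to R.
          R is a leaf — visit R.
        Visit Y.
        At Y: go right to N.
          N is a leaf — visit N.
    Visit A.
    At A: no right child.
  Visit U.
  At U: go right to D.
    D is a leaf — visit D.
Full in-order sequence: B, V, Q, X, J, R, Y, N, A, U, D.

1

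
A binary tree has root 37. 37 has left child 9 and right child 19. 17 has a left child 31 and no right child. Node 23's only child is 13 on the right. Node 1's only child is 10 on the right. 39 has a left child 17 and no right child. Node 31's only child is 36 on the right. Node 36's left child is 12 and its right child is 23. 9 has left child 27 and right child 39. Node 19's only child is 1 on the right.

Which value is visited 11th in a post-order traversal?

1

Post-order visits the left subtree, then the right subtree, then the node.
At 37: go left to 9.
  At 9: go left to 27.
    27 is a leaf — visit 27.
  At 9: go right to 39.
    At 39: go left to 17.
      At 17: go left to 31.
        At 31: no left child.
        At 31: go right to 36.
          At 36: go left to 12.
            12 is a leaf — visit 12.
          At 36: go right to 23.
            At 23: no left child.
            At 23: go right to 13.
              13 is a leaf — visit 13.
            Visit 23.
          Visit 36.
        Visit 31.
      At 17: no right child.
      Visit 17.
    At 39: no right child.
    Visit 39.
  Visit 9.
At 37: go right to 19.
  At 19: no left child.
  At 19: go right to 1.
    At 1: no left child.
    At 1: go right to 10.
      10 is a leaf — visit 10.
    Visit 1.
  Visit 19.
Visit 37.
Full post-order sequence: 27, 12, 13, 23, 36, 31, 17, 39, 9, 10, 1, 19, 37.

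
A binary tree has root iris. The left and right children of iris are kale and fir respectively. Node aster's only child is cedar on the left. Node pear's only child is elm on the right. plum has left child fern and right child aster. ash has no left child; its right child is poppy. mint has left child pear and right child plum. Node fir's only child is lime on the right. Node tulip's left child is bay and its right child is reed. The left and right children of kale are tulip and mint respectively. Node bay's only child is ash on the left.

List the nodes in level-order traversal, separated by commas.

Level-order visits nodes level by level from the root, left to right within each level.
Level 0: iris
Level 1: kale, fir
Level 2: tulip, mint, lime
Level 3: bay, reed, pear, plum
Level 4: ash, elm, fern, aster
Level 5: poppy, cedar

iris, kale, fir, tulip, mint, lime, bay, reed, pear, plum, ash, elm, fern, aster, poppy, cedar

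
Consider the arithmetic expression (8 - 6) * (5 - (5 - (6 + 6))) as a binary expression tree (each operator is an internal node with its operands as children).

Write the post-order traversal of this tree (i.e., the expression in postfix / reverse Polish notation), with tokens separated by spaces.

Post-order on an expression tree gives postfix notation: for each operator, emit left operand, right operand, then the operator.

8 6 - 5 5 6 6 + - - *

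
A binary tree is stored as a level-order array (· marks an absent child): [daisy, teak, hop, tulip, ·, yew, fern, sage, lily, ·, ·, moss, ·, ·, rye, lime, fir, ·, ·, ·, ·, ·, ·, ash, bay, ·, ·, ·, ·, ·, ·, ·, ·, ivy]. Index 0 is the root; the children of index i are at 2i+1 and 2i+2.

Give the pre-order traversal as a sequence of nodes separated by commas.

Pre-order visits the node, then its left subtree, then its right subtree.
Visit daisy.
At daisy: go left to teak.
  Visit teak.
  At teak: go left to tulip.
    Visit tulip.
    At tulip: go left to sage.
      Visit sage.
      At sage: go left to lime.
        lime is a leaf — visit lime.
      At sage: go right to fir.
        Visit fir.
        At fir: go left to ivy.
          ivy is a leaf — visit ivy.
        At fir: no right child.
    At tulip: go right to lily.
      lily is a leaf — visit lily.
  At teak: no right child.
At daisy: go right to hop.
  Visit hop.
  At hop: go left to yew.
    Visit yew.
    At yew: go left to moss.
      Visit moss.
      At moss: go left to ash.
        ash is a leaf — visit ash.
      At moss: go right to bay.
        bay is a leaf — visit bay.
    At yew: no right child.
  At hop: go right to fern.
    Visit fern.
    At fern: no left child.
    At fern: go right to rye.
      rye is a leaf — visit rye.

daisy, teak, tulip, sage, lime, fir, ivy, lily, hop, yew, moss, ash, bay, fern, rye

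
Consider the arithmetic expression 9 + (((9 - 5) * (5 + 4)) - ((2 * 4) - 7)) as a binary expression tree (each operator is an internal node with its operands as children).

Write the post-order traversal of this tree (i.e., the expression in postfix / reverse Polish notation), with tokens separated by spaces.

Post-order on an expression tree gives postfix notation: for each operator, emit left operand, right operand, then the operator.

9 9 5 - 5 4 + * 2 4 * 7 - - +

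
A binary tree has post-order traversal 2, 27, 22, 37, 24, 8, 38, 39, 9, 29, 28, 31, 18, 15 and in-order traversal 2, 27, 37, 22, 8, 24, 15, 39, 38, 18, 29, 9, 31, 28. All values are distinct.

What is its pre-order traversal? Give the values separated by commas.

15, 8, 37, 27, 2, 22, 24, 18, 39, 38, 31, 29, 9, 28

The last element of post-order is the root; it splits in-order into left and right subtrees.
Root 15: left subtree has 6 nodes {2, 27, 37, 22, 8, 24}, right has 7 {39, 38, 18, 29, 9, 31, 28}.
  Root 8: left subtree has 4 nodes {2, 27, 37, 22}, right has 1 {24}.
    Root 37: left subtree has 2 nodes {2, 27}, right has 1 {22}.
      Root 27: left subtree has 1 node {2}, right has 0 { }.
  Root 18: left subtree has 2 nodes {39, 38}, right has 4 {29, 9, 31, 28}.
    Root 39: left subtree has 0 nodes { }, right has 1 {38}.
    Root 31: left subtree has 2 nodes {29, 9}, right has 1 {28}.
      Root 29: left subtree has 0 nodes { }, right has 1 {9}.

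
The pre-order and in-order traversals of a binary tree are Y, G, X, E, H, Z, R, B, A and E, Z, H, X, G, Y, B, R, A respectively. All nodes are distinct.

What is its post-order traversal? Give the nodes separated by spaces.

Z H E X G B A R Y

The first element of pre-order is the root; it splits in-order into left and right subtrees.
Root Y: left subtree has 5 nodes {E, Z, H, X, G}, right has 3 {B, R, A}.
  Root G: left subtree has 4 nodes {E, Z, H, X}, right has 0 { }.
    Root X: left subtree has 3 nodes {E, Z, H}, right has 0 { }.
      Root E: left subtree has 0 nodes { }, right has 2 {Z, H}.
        Root H: left subtree has 1 node {Z}, right has 0 { }.
  Root R: left subtree has 1 node {B}, right has 1 {A}.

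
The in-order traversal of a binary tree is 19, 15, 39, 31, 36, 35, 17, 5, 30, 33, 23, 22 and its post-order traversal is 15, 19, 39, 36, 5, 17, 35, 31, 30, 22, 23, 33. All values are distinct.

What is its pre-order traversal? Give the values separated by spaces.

33 30 31 39 19 15 35 36 17 5 23 22

The last element of post-order is the root; it splits in-order into left and right subtrees.
Root 33: left subtree has 9 nodes {19, 15, 39, 31, 36, 35, 17, 5, 30}, right has 2 {23, 22}.
  Root 30: left subtree has 8 nodes {19, 15, 39, 31, 36, 35, 17, 5}, right has 0 { }.
    Root 31: left subtree has 3 nodes {19, 15, 39}, right has 4 {36, 35, 17, 5}.
      Root 39: left subtree has 2 nodes {19, 15}, right has 0 { }.
        Root 19: left subtree has 0 nodes { }, right has 1 {15}.
      Root 35: left subtree has 1 node {36}, right has 2 {17, 5}.
        Root 17: left subtree has 0 nodes { }, right has 1 {5}.
  Root 23: left subtree has 0 nodes { }, right has 1 {22}.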